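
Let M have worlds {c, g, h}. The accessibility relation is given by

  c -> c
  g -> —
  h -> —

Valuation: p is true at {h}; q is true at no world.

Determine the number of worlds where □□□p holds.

c: successors {c}; □□p there: c:F. ✗
g: no successors, so □□□p holds vacuously. ✓
h: no successors, so □□□p holds vacuously. ✓
Satisfying worlds: {g, h}.

2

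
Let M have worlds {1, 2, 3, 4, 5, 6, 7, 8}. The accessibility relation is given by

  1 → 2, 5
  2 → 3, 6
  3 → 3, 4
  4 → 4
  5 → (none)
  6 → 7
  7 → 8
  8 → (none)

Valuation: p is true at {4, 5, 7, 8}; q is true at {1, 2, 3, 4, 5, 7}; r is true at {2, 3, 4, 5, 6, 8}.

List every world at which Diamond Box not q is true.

{1, 6, 7}

1: successors {2, 5}; Box not q there: 2:F, 5:T. ✓
2: successors {3, 6}; Box not q there: 3:F, 6:F. ✗
3: successors {3, 4}; Box not q there: 3:F, 4:F. ✗
4: successors {4}; Box not q there: 4:F. ✗
5: no successors, so Diamond Box not q fails. ✗
6: successors {7}; Box not q there: 7:T. ✓
7: successors {8}; Box not q there: 8:T. ✓
8: no successors, so Diamond Box not q fails. ✗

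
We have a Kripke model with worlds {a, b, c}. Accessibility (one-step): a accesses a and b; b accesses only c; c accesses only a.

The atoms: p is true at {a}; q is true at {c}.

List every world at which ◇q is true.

a: successors {a, b}; q there: a:F, b:F. ✗
b: successors {c}; q there: c:T. ✓
c: successors {a}; q there: a:F. ✗

{b}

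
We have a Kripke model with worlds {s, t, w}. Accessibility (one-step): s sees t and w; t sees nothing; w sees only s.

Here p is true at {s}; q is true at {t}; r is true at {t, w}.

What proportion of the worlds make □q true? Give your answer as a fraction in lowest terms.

s: successors {t, w}; q there: t:T, w:F. ✗
t: no successors, so □q holds vacuously. ✓
w: successors {s}; q there: s:F. ✗
That's 1 of 3 worlds, so 1/3.

1/3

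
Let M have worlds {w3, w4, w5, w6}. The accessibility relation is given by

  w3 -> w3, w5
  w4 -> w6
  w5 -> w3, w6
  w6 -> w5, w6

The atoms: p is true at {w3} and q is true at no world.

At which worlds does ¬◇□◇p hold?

{w4, w6}

w3: ◇□◇p is T. ✗
w4: ◇□◇p is F. ✓
w5: ◇□◇p is T. ✗
w6: ◇□◇p is F. ✓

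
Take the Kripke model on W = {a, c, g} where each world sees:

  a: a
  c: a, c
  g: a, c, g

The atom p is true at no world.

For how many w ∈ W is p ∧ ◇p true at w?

a: p is F, ◇p is F. ✗
c: p is F, ◇p is F. ✗
g: p is F, ◇p is F. ✗
Satisfying worlds: ∅.

0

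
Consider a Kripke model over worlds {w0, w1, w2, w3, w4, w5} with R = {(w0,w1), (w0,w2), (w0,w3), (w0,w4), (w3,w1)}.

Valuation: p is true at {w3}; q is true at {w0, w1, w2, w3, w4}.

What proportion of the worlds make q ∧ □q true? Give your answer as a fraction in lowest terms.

5/6

w0: q is T, □q is T. ✓
w1: q is T, □q is T. ✓
w2: q is T, □q is T. ✓
w3: q is T, □q is T. ✓
w4: q is T, □q is T. ✓
w5: q is F, □q is T. ✗
That's 5 of 6 worlds, so 5/6.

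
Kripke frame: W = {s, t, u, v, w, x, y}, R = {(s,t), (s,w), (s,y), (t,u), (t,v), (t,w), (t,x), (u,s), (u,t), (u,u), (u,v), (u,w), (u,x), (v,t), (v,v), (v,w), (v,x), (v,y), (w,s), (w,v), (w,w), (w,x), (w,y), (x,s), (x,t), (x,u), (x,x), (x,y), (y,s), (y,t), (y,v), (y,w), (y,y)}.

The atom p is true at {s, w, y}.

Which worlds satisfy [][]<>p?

s: successors {t, w, y}; []<>p there: t:T, w:T, y:T. ✓
t: successors {u, v, w, x}; []<>p there: u:T, v:T, w:T, x:T. ✓
u: successors {s, t, u, v, w, x}; []<>p there: s:T, t:T, u:T, v:T, w:T, x:T. ✓
v: successors {t, v, w, x, y}; []<>p there: t:T, v:T, w:T, x:T, y:T. ✓
w: successors {s, v, w, x, y}; []<>p there: s:T, v:T, w:T, x:T, y:T. ✓
x: successors {s, t, u, x, y}; []<>p there: s:T, t:T, u:T, x:T, y:T. ✓
y: successors {s, t, v, w, y}; []<>p there: s:T, t:T, v:T, w:T, y:T. ✓

{s, t, u, v, w, x, y}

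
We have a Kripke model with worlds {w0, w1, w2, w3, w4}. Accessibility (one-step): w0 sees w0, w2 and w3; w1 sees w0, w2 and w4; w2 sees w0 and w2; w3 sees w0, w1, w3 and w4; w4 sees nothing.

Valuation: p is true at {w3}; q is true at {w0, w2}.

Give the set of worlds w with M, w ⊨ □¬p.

{w1, w2, w4}

w0: successors {w0, w2, w3}; ¬p there: w0:T, w2:T, w3:F. ✗
w1: successors {w0, w2, w4}; ¬p there: w0:T, w2:T, w4:T. ✓
w2: successors {w0, w2}; ¬p there: w0:T, w2:T. ✓
w3: successors {w0, w1, w3, w4}; ¬p there: w0:T, w1:T, w3:F, w4:T. ✗
w4: no successors, so □¬p holds vacuously. ✓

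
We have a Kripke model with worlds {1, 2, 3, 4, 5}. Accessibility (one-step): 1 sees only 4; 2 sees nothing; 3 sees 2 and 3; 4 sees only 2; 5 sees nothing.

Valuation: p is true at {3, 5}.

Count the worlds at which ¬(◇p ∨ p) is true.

3

1: ◇p ∨ p is F. ✓
2: ◇p ∨ p is F. ✓
3: ◇p ∨ p is T. ✗
4: ◇p ∨ p is F. ✓
5: ◇p ∨ p is T. ✗
Satisfying worlds: {1, 2, 4}.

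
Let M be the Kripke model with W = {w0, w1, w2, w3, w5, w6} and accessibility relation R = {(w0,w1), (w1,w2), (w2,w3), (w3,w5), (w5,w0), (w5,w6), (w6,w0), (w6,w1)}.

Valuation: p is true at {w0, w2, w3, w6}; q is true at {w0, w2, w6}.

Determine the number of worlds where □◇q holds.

w0: successors {w1}; ◇q there: w1:T. ✓
w1: successors {w2}; ◇q there: w2:F. ✗
w2: successors {w3}; ◇q there: w3:F. ✗
w3: successors {w5}; ◇q there: w5:T. ✓
w5: successors {w0, w6}; ◇q there: w0:F, w6:T. ✗
w6: successors {w0, w1}; ◇q there: w0:F, w1:T. ✗
Satisfying worlds: {w0, w3}.

2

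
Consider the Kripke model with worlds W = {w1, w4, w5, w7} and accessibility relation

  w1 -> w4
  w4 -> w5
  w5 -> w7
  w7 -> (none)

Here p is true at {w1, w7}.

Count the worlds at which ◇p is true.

1

w1: successors {w4}; p there: w4:F. ✗
w4: successors {w5}; p there: w5:F. ✗
w5: successors {w7}; p there: w7:T. ✓
w7: no successors, so ◇p fails. ✗
Satisfying worlds: {w5}.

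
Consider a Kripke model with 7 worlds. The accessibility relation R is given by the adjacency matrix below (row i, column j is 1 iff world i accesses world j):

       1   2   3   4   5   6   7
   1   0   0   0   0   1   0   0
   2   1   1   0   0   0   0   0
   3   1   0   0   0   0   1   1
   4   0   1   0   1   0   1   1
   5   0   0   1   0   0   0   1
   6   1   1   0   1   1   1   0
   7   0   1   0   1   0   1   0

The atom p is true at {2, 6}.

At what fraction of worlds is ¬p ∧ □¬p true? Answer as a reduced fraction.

2/7

1: ¬p is T, □¬p is T. ✓
2: ¬p is F, □¬p is F. ✗
3: ¬p is T, □¬p is F. ✗
4: ¬p is T, □¬p is F. ✗
5: ¬p is T, □¬p is T. ✓
6: ¬p is F, □¬p is F. ✗
7: ¬p is T, □¬p is F. ✗
That's 2 of 7 worlds, so 2/7.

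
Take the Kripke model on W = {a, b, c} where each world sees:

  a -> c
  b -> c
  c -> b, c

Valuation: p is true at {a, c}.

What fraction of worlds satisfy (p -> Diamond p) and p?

a: p -> Diamond p is T, p is T. ✓
b: p -> Diamond p is T, p is F. ✗
c: p -> Diamond p is T, p is T. ✓
That's 2 of 3 worlds, so 2/3.

2/3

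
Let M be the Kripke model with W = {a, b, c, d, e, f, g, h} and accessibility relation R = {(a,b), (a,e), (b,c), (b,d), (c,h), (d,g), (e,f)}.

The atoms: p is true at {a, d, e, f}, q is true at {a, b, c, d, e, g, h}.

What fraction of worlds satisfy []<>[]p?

1/2

a: successors {b, e}; <>[]p there: b:F, e:T. ✗
b: successors {c, d}; <>[]p there: c:T, d:T. ✓
c: successors {h}; <>[]p there: h:F. ✗
d: successors {g}; <>[]p there: g:F. ✗
e: successors {f}; <>[]p there: f:F. ✗
f: no successors, so []<>[]p holds vacuously. ✓
g: no successors, so []<>[]p holds vacuously. ✓
h: no successors, so []<>[]p holds vacuously. ✓
That's 4 of 8 worlds, so 4/8 = 1/2.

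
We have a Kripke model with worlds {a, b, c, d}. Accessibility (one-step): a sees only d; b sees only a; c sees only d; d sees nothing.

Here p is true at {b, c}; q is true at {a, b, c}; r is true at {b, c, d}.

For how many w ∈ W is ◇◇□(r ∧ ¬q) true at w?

a: successors {d}; ◇□(r ∧ ¬q) there: d:F. ✗
b: successors {a}; ◇□(r ∧ ¬q) there: a:T. ✓
c: successors {d}; ◇□(r ∧ ¬q) there: d:F. ✗
d: no successors, so ◇◇□(r ∧ ¬q) fails. ✗
Satisfying worlds: {b}.

1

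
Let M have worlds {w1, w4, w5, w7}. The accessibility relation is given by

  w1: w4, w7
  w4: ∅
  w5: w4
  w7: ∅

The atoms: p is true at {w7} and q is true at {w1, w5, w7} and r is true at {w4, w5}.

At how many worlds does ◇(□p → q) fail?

w1: successors {w4, w7}; □p → q there: w4:F, w7:T. ✓
w4: no successors, so ◇(□p → q) fails. ✗
w5: successors {w4}; □p → q there: w4:F. ✗
w7: no successors, so ◇(□p → q) fails. ✗
Satisfying worlds: {w1}.
So ◇(□p → q) fails at the other 3 worlds.

3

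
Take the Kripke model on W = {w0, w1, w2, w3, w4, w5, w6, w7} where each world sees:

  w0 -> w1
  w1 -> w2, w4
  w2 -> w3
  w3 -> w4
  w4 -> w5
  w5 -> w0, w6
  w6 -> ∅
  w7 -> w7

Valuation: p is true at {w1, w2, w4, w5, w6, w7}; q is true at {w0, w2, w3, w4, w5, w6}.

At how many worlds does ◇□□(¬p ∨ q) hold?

5

w0: successors {w1}; □□(¬p ∨ q) there: w1:T. ✓
w1: successors {w2, w4}; □□(¬p ∨ q) there: w2:T, w4:T. ✓
w2: successors {w3}; □□(¬p ∨ q) there: w3:T. ✓
w3: successors {w4}; □□(¬p ∨ q) there: w4:T. ✓
w4: successors {w5}; □□(¬p ∨ q) there: w5:F. ✗
w5: successors {w0, w6}; □□(¬p ∨ q) there: w0:T, w6:T. ✓
w6: no successors, so ◇□□(¬p ∨ q) fails. ✗
w7: successors {w7}; □□(¬p ∨ q) there: w7:F. ✗
Satisfying worlds: {w0, w1, w2, w3, w5}.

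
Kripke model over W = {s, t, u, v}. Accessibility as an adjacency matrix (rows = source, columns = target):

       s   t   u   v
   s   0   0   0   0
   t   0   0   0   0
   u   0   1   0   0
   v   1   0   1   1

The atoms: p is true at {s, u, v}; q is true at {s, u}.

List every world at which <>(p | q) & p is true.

{v}

s: <>(p | q) is F, p is T. ✗
t: <>(p | q) is F, p is F. ✗
u: <>(p | q) is F, p is T. ✗
v: <>(p | q) is T, p is T. ✓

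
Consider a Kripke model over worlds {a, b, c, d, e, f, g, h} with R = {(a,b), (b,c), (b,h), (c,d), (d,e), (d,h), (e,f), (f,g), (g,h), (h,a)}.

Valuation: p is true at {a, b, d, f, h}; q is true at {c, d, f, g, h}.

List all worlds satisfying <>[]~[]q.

{b, d, f, g}

a: successors {b}; []~[]q there: b:F. ✗
b: successors {c, h}; []~[]q there: c:T, h:T. ✓
c: successors {d}; []~[]q there: d:F. ✗
d: successors {e, h}; []~[]q there: e:F, h:T. ✓
e: successors {f}; []~[]q there: f:F. ✗
f: successors {g}; []~[]q there: g:T. ✓
g: successors {h}; []~[]q there: h:T. ✓
h: successors {a}; []~[]q there: a:F. ✗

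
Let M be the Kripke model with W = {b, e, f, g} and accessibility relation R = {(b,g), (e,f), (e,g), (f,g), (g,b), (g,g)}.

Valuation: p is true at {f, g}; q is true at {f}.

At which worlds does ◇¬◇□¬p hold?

b: successors {g}; ¬◇□¬p there: g:T. ✓
e: successors {f, g}; ¬◇□¬p there: f:T, g:T. ✓
f: successors {g}; ¬◇□¬p there: g:T. ✓
g: successors {b, g}; ¬◇□¬p there: b:T, g:T. ✓

{b, e, f, g}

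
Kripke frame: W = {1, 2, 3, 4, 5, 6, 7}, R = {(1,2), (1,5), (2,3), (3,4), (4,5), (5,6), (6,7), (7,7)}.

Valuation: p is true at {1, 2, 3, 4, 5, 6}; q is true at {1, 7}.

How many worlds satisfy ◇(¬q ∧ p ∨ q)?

1: successors {2, 5}; ¬q ∧ p ∨ q there: 2:T, 5:T. ✓
2: successors {3}; ¬q ∧ p ∨ q there: 3:T. ✓
3: successors {4}; ¬q ∧ p ∨ q there: 4:T. ✓
4: successors {5}; ¬q ∧ p ∨ q there: 5:T. ✓
5: successors {6}; ¬q ∧ p ∨ q there: 6:T. ✓
6: successors {7}; ¬q ∧ p ∨ q there: 7:T. ✓
7: successors {7}; ¬q ∧ p ∨ q there: 7:T. ✓
Satisfying worlds: {1, 2, 3, 4, 5, 6, 7}.

7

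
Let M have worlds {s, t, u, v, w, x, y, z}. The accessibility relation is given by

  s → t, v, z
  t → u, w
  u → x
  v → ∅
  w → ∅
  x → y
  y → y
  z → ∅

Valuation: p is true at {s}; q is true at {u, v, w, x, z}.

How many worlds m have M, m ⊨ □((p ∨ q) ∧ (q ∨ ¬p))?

s: successors {t, v, z}; (p ∨ q) ∧ (q ∨ ¬p) there: t:F, v:T, z:T. ✗
t: successors {u, w}; (p ∨ q) ∧ (q ∨ ¬p) there: u:T, w:T. ✓
u: successors {x}; (p ∨ q) ∧ (q ∨ ¬p) there: x:T. ✓
v: no successors, so □((p ∨ q) ∧ (q ∨ ¬p)) holds vacuously. ✓
w: no successors, so □((p ∨ q) ∧ (q ∨ ¬p)) holds vacuously. ✓
x: successors {y}; (p ∨ q) ∧ (q ∨ ¬p) there: y:F. ✗
y: successors {y}; (p ∨ q) ∧ (q ∨ ¬p) there: y:F. ✗
z: no successors, so □((p ∨ q) ∧ (q ∨ ¬p)) holds vacuously. ✓
Satisfying worlds: {t, u, v, w, z}.

5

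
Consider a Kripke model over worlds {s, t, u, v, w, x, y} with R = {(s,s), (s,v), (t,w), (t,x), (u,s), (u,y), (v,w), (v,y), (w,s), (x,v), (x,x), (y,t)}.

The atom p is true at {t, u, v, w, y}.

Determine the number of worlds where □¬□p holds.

3

s: successors {s, v}; ¬□p there: s:T, v:F. ✗
t: successors {w, x}; ¬□p there: w:T, x:T. ✓
u: successors {s, y}; ¬□p there: s:T, y:F. ✗
v: successors {w, y}; ¬□p there: w:T, y:F. ✗
w: successors {s}; ¬□p there: s:T. ✓
x: successors {v, x}; ¬□p there: v:F, x:T. ✗
y: successors {t}; ¬□p there: t:T. ✓
Satisfying worlds: {t, w, y}.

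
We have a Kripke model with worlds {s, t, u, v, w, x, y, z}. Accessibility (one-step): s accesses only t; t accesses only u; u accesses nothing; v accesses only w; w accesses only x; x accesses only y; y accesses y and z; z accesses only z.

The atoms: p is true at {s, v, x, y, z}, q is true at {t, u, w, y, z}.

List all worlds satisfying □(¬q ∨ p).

s: successors {t}; ¬q ∨ p there: t:F. ✗
t: successors {u}; ¬q ∨ p there: u:F. ✗
u: no successors, so □(¬q ∨ p) holds vacuously. ✓
v: successors {w}; ¬q ∨ p there: w:F. ✗
w: successors {x}; ¬q ∨ p there: x:T. ✓
x: successors {y}; ¬q ∨ p there: y:T. ✓
y: successors {y, z}; ¬q ∨ p there: y:T, z:T. ✓
z: successors {z}; ¬q ∨ p there: z:T. ✓

{u, w, x, y, z}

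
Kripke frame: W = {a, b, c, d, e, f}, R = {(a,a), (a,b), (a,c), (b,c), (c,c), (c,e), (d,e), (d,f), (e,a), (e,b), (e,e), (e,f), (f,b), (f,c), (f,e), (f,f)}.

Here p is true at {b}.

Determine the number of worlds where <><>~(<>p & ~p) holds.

6

a: successors {a, b, c}; <>~(<>p & ~p) there: a:T, b:T, c:T. ✓
b: successors {c}; <>~(<>p & ~p) there: c:T. ✓
c: successors {c, e}; <>~(<>p & ~p) there: c:T, e:T. ✓
d: successors {e, f}; <>~(<>p & ~p) there: e:T, f:T. ✓
e: successors {a, b, e, f}; <>~(<>p & ~p) there: a:T, b:T, e:T, f:T. ✓
f: successors {b, c, e, f}; <>~(<>p & ~p) there: b:T, c:T, e:T, f:T. ✓
Satisfying worlds: {a, b, c, d, e, f}.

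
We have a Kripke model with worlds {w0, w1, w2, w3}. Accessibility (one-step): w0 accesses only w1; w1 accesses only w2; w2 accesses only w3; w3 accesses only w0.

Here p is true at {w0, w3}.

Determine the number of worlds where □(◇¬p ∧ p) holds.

w0: successors {w1}; ◇¬p ∧ p there: w1:F. ✗
w1: successors {w2}; ◇¬p ∧ p there: w2:F. ✗
w2: successors {w3}; ◇¬p ∧ p there: w3:F. ✗
w3: successors {w0}; ◇¬p ∧ p there: w0:T. ✓
Satisfying worlds: {w3}.

1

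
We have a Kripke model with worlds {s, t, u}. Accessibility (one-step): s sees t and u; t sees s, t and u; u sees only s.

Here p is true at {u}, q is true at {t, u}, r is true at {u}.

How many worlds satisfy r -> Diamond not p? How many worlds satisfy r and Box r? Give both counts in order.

For r -> Diamond not p:
s: r is F, Diamond not p is T. ✓
t: r is F, Diamond not p is T. ✓
u: r is T, Diamond not p is T. ✓
— 3 worlds.
For r and Box r:
s: r is F, Box r is F. ✗
t: r is F, Box r is F. ✗
u: r is T, Box r is F. ✗
— 0 worlds.

3 and 0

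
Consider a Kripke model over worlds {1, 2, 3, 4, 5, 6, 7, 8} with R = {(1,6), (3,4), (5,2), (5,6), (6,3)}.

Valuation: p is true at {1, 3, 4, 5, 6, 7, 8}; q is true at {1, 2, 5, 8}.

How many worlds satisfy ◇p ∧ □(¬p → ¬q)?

1: ◇p is T, □(¬p → ¬q) is T. ✓
2: ◇p is F, □(¬p → ¬q) is T. ✗
3: ◇p is T, □(¬p → ¬q) is T. ✓
4: ◇p is F, □(¬p → ¬q) is T. ✗
5: ◇p is T, □(¬p → ¬q) is F. ✗
6: ◇p is T, □(¬p → ¬q) is T. ✓
7: ◇p is F, □(¬p → ¬q) is T. ✗
8: ◇p is F, □(¬p → ¬q) is T. ✗
Satisfying worlds: {1, 3, 6}.

3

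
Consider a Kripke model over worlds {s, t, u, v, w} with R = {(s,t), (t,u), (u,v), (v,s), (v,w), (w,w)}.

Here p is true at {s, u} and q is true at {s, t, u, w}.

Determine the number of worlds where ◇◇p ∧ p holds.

2

s: ◇◇p is T, p is T. ✓
t: ◇◇p is F, p is F. ✗
u: ◇◇p is T, p is T. ✓
v: ◇◇p is F, p is F. ✗
w: ◇◇p is F, p is F. ✗
Satisfying worlds: {s, u}.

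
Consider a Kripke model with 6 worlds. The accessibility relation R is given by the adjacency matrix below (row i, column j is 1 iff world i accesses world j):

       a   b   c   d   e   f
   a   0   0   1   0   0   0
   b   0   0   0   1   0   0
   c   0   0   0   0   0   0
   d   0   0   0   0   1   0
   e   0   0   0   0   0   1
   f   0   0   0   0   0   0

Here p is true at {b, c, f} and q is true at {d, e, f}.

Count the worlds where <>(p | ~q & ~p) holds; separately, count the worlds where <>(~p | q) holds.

2 and 3

For <>(p | ~q & ~p):
a: successors {c}; p | ~q & ~p there: c:T. ✓
b: successors {d}; p | ~q & ~p there: d:F. ✗
c: no successors, so <>(p | ~q & ~p) fails. ✗
d: successors {e}; p | ~q & ~p there: e:F. ✗
e: successors {f}; p | ~q & ~p there: f:T. ✓
f: no successors, so <>(p | ~q & ~p) fails. ✗
— 2 worlds.
For <>(~p | q):
a: successors {c}; ~p | q there: c:F. ✗
b: successors {d}; ~p | q there: d:T. ✓
c: no successors, so <>(~p | q) fails. ✗
d: successors {e}; ~p | q there: e:T. ✓
e: successors {f}; ~p | q there: f:T. ✓
f: no successors, so <>(~p | q) fails. ✗
— 3 worlds.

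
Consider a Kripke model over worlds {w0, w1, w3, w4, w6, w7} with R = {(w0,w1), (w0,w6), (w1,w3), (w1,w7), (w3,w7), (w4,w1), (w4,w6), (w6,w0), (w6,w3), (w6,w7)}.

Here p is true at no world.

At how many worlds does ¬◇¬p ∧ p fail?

w0: ¬◇¬p is F, p is F. ✗
w1: ¬◇¬p is F, p is F. ✗
w3: ¬◇¬p is F, p is F. ✗
w4: ¬◇¬p is F, p is F. ✗
w6: ¬◇¬p is F, p is F. ✗
w7: ¬◇¬p is T, p is F. ✗
Satisfying worlds: ∅.
So ¬◇¬p ∧ p fails at the other 6 worlds.

6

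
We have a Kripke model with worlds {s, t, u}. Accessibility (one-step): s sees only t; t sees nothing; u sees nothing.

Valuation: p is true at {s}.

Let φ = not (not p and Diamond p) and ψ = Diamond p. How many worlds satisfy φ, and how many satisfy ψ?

For not (not p and Diamond p):
s: not p and Diamond p is F. ✓
t: not p and Diamond p is F. ✓
u: not p and Diamond p is F. ✓
— 3 worlds.
For Diamond p:
s: successors {t}; p there: t:F. ✗
t: no successors, so Diamond p fails. ✗
u: no successors, so Diamond p fails. ✗
— 0 worlds.

3 and 0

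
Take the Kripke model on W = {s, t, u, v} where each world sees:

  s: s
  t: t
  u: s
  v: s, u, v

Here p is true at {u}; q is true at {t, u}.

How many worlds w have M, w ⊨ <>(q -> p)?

3

s: successors {s}; q -> p there: s:T. ✓
t: successors {t}; q -> p there: t:F. ✗
u: successors {s}; q -> p there: s:T. ✓
v: successors {s, u, v}; q -> p there: s:T, u:T, v:T. ✓
Satisfying worlds: {s, u, v}.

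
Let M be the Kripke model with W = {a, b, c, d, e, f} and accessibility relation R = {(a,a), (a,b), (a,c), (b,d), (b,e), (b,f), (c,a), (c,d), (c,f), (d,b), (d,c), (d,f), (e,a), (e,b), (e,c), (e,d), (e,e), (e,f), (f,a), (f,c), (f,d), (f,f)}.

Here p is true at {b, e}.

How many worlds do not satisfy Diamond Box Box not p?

a: successors {a, b, c}; Box Box not p there: a:F, b:F, c:F. ✗
b: successors {d, e, f}; Box Box not p there: d:F, e:F, f:F. ✗
c: successors {a, d, f}; Box Box not p there: a:F, d:F, f:F. ✗
d: successors {b, c, f}; Box Box not p there: b:F, c:F, f:F. ✗
e: successors {a, b, c, d, e, f}; Box Box not p there: a:F, b:F, c:F, d:F, e:F, f:F. ✗
f: successors {a, c, d, f}; Box Box not p there: a:F, c:F, d:F, f:F. ✗
Satisfying worlds: ∅.
So Diamond Box Box not p fails at the other 6 worlds.

6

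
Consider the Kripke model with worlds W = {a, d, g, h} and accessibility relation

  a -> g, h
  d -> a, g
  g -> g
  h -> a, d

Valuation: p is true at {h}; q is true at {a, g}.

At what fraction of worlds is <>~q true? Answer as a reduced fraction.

1/2

a: successors {g, h}; ~q there: g:F, h:T. ✓
d: successors {a, g}; ~q there: a:F, g:F. ✗
g: successors {g}; ~q there: g:F. ✗
h: successors {a, d}; ~q there: a:F, d:T. ✓
That's 2 of 4 worlds, so 2/4 = 1/2.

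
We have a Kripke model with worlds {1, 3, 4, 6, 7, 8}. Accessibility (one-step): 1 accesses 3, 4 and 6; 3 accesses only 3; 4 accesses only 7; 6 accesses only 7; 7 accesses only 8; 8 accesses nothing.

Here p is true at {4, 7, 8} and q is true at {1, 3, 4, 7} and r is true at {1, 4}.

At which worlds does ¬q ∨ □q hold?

{3, 4, 6, 8}

1: ¬q is F, □q is F. ✗
3: ¬q is F, □q is T. ✓
4: ¬q is F, □q is T. ✓
6: ¬q is T, □q is T. ✓
7: ¬q is F, □q is F. ✗
8: ¬q is T, □q is T. ✓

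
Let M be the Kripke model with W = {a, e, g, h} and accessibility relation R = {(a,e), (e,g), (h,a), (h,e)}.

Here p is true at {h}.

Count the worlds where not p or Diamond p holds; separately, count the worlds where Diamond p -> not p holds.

3 and 4

For not p or Diamond p:
a: not p is T, Diamond p is F. ✓
e: not p is T, Diamond p is F. ✓
g: not p is T, Diamond p is F. ✓
h: not p is F, Diamond p is F. ✗
— 3 worlds.
For Diamond p -> not p:
a: Diamond p is F, not p is T. ✓
e: Diamond p is F, not p is T. ✓
g: Diamond p is F, not p is T. ✓
h: Diamond p is F, not p is F. ✓
— 4 worlds.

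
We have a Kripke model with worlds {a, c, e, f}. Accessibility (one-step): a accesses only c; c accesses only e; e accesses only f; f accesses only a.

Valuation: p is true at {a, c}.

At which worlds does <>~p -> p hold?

a: <>~p is F, p is T. ✓
c: <>~p is T, p is T. ✓
e: <>~p is T, p is F. ✗
f: <>~p is F, p is F. ✓

{a, c, f}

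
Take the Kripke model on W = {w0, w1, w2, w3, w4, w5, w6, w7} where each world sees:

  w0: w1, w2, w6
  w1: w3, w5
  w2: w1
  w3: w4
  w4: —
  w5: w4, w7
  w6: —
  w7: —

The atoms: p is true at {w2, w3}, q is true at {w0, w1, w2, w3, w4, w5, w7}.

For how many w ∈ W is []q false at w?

1

w0: successors {w1, w2, w6}; q there: w1:T, w2:T, w6:F. ✗
w1: successors {w3, w5}; q there: w3:T, w5:T. ✓
w2: successors {w1}; q there: w1:T. ✓
w3: successors {w4}; q there: w4:T. ✓
w4: no successors, so []q holds vacuously. ✓
w5: successors {w4, w7}; q there: w4:T, w7:T. ✓
w6: no successors, so []q holds vacuously. ✓
w7: no successors, so []q holds vacuously. ✓
Satisfying worlds: {w1, w2, w3, w4, w5, w6, w7}.
So []q fails at the other 1 world.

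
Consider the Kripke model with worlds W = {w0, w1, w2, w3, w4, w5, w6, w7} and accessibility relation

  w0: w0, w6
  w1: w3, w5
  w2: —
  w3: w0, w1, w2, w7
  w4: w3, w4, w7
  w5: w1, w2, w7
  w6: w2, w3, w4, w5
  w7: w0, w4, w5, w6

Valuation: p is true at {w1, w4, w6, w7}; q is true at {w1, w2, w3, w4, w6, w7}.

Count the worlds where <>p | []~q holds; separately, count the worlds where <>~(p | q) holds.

For <>p | []~q:
w0: <>p is T, []~q is F. ✓
w1: <>p is F, []~q is F. ✗
w2: <>p is F, []~q is T. ✓
w3: <>p is T, []~q is F. ✓
w4: <>p is T, []~q is F. ✓
w5: <>p is T, []~q is F. ✓
w6: <>p is T, []~q is F. ✓
w7: <>p is T, []~q is F. ✓
— 7 worlds.
For <>~(p | q):
w0: successors {w0, w6}; ~(p | q) there: w0:T, w6:F. ✓
w1: successors {w3, w5}; ~(p | q) there: w3:F, w5:T. ✓
w2: no successors, so <>~(p | q) fails. ✗
w3: successors {w0, w1, w2, w7}; ~(p | q) there: w0:T, w1:F, w2:F, w7:F. ✓
w4: successors {w3, w4, w7}; ~(p | q) there: w3:F, w4:F, w7:F. ✗
w5: successors {w1, w2, w7}; ~(p | q) there: w1:F, w2:F, w7:F. ✗
w6: successors {w2, w3, w4, w5}; ~(p | q) there: w2:F, w3:F, w4:F, w5:T. ✓
w7: successors {w0, w4, w5, w6}; ~(p | q) there: w0:T, w4:F, w5:T, w6:F. ✓
— 5 worlds.

7 and 5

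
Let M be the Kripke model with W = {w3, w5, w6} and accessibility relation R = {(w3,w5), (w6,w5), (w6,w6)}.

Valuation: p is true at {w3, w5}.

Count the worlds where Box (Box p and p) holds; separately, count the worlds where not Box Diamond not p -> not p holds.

For Box (Box p and p):
w3: successors {w5}; Box p and p there: w5:T. ✓
w5: no successors, so Box (Box p and p) holds vacuously. ✓
w6: successors {w5, w6}; Box p and p there: w5:T, w6:F. ✗
— 2 worlds.
For not Box Diamond not p -> not p:
w3: not Box Diamond not p is T, not p is F. ✗
w5: not Box Diamond not p is F, not p is F. ✓
w6: not Box Diamond not p is T, not p is T. ✓
— 2 worlds.

2 and 2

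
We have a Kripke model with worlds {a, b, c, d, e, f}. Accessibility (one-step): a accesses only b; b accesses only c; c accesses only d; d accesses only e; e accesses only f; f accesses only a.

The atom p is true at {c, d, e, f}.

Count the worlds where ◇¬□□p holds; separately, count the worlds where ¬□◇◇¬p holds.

2 and 4

For ◇¬□□p:
a: successors {b}; ¬□□p there: b:F. ✗
b: successors {c}; ¬□□p there: c:F. ✗
c: successors {d}; ¬□□p there: d:F. ✗
d: successors {e}; ¬□□p there: e:T. ✓
e: successors {f}; ¬□□p there: f:T. ✓
f: successors {a}; ¬□□p there: a:F. ✗
— 2 worlds.
For ¬□◇◇¬p:
a: □◇◇¬p is F. ✓
b: □◇◇¬p is F. ✓
c: □◇◇¬p is F. ✓
d: □◇◇¬p is T. ✗
e: □◇◇¬p is T. ✗
f: □◇◇¬p is F. ✓
— 4 worlds.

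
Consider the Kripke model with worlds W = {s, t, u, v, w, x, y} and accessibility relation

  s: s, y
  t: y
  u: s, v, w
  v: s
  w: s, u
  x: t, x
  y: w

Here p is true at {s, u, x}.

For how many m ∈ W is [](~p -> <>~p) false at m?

s: successors {s, y}; ~p -> <>~p there: s:T, y:T. ✓
t: successors {y}; ~p -> <>~p there: y:T. ✓
u: successors {s, v, w}; ~p -> <>~p there: s:T, v:F, w:F. ✗
v: successors {s}; ~p -> <>~p there: s:T. ✓
w: successors {s, u}; ~p -> <>~p there: s:T, u:T. ✓
x: successors {t, x}; ~p -> <>~p there: t:T, x:T. ✓
y: successors {w}; ~p -> <>~p there: w:F. ✗
Satisfying worlds: {s, t, v, w, x}.
So [](~p -> <>~p) fails at the other 2 worlds.

2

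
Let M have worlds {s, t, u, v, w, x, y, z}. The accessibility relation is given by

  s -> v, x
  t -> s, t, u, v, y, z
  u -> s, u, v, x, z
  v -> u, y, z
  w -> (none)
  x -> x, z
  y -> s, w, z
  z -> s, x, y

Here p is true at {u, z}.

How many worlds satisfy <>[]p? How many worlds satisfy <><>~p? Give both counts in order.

1 and 7

For <>[]p:
s: successors {v, x}; []p there: v:F, x:F. ✗
t: successors {s, t, u, v, y, z}; []p there: s:F, t:F, u:F, v:F, y:F, z:F. ✗
u: successors {s, u, v, x, z}; []p there: s:F, u:F, v:F, x:F, z:F. ✗
v: successors {u, y, z}; []p there: u:F, y:F, z:F. ✗
w: no successors, so <>[]p fails. ✗
x: successors {x, z}; []p there: x:F, z:F. ✗
y: successors {s, w, z}; []p there: s:F, w:T, z:F. ✓
z: successors {s, x, y}; []p there: s:F, x:F, y:F. ✗
— 1 world.
For <><>~p:
s: successors {v, x}; <>~p there: v:T, x:T. ✓
t: successors {s, t, u, v, y, z}; <>~p there: s:T, t:T, u:T, v:T, y:T, z:T. ✓
u: successors {s, u, v, x, z}; <>~p there: s:T, u:T, v:T, x:T, z:T. ✓
v: successors {u, y, z}; <>~p there: u:T, y:T, z:T. ✓
w: no successors, so <><>~p fails. ✗
x: successors {x, z}; <>~p there: x:T, z:T. ✓
y: successors {s, w, z}; <>~p there: s:T, w:F, z:T. ✓
z: successors {s, x, y}; <>~p there: s:T, x:T, y:T. ✓
— 7 worlds.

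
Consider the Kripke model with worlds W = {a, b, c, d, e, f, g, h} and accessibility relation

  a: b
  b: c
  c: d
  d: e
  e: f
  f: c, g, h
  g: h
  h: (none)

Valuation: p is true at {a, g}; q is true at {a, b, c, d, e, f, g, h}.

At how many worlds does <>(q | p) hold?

a: successors {b}; q | p there: b:T. ✓
b: successors {c}; q | p there: c:T. ✓
c: successors {d}; q | p there: d:T. ✓
d: successors {e}; q | p there: e:T. ✓
e: successors {f}; q | p there: f:T. ✓
f: successors {c, g, h}; q | p there: c:T, g:T, h:T. ✓
g: successors {h}; q | p there: h:T. ✓
h: no successors, so <>(q | p) fails. ✗
Satisfying worlds: {a, b, c, d, e, f, g}.

7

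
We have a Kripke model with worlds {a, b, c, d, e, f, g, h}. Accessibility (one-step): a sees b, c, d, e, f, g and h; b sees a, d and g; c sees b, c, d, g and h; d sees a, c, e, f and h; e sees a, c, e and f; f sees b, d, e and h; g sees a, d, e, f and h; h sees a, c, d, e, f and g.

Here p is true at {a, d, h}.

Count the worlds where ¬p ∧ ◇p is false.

a: ¬p is F, ◇p is T. ✗
b: ¬p is T, ◇p is T. ✓
c: ¬p is T, ◇p is T. ✓
d: ¬p is F, ◇p is T. ✗
e: ¬p is T, ◇p is T. ✓
f: ¬p is T, ◇p is T. ✓
g: ¬p is T, ◇p is T. ✓
h: ¬p is F, ◇p is T. ✗
Satisfying worlds: {b, c, e, f, g}.
So ¬p ∧ ◇p fails at the other 3 worlds.

3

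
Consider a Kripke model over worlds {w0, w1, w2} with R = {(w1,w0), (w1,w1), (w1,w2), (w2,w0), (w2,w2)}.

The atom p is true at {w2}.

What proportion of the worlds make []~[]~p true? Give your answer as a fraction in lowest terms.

w0: no successors, so []~[]~p holds vacuously. ✓
w1: successors {w0, w1, w2}; ~[]~p there: w0:F, w1:T, w2:T. ✗
w2: successors {w0, w2}; ~[]~p there: w0:F, w2:T. ✗
That's 1 of 3 worlds, so 1/3.

1/3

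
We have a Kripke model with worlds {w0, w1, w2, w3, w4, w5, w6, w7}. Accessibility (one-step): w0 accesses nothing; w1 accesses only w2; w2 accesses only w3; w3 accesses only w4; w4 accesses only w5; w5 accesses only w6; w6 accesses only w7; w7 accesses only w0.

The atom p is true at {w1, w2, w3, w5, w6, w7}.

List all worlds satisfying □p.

{w0, w1, w2, w4, w5, w6}

w0: no successors, so □p holds vacuously. ✓
w1: successors {w2}; p there: w2:T. ✓
w2: successors {w3}; p there: w3:T. ✓
w3: successors {w4}; p there: w4:F. ✗
w4: successors {w5}; p there: w5:T. ✓
w5: successors {w6}; p there: w6:T. ✓
w6: successors {w7}; p there: w7:T. ✓
w7: successors {w0}; p there: w0:F. ✗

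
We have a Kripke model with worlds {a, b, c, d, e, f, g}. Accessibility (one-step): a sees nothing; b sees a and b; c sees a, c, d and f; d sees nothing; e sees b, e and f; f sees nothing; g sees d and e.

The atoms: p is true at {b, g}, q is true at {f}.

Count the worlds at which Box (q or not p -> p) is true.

a: no successors, so Box (q or not p -> p) holds vacuously. ✓
b: successors {a, b}; q or not p -> p there: a:F, b:T. ✗
c: successors {a, c, d, f}; q or not p -> p there: a:F, c:F, d:F, f:F. ✗
d: no successors, so Box (q or not p -> p) holds vacuously. ✓
e: successors {b, e, f}; q or not p -> p there: b:T, e:F, f:F. ✗
f: no successors, so Box (q or not p -> p) holds vacuously. ✓
g: successors {d, e}; q or not p -> p there: d:F, e:F. ✗
Satisfying worlds: {a, d, f}.

3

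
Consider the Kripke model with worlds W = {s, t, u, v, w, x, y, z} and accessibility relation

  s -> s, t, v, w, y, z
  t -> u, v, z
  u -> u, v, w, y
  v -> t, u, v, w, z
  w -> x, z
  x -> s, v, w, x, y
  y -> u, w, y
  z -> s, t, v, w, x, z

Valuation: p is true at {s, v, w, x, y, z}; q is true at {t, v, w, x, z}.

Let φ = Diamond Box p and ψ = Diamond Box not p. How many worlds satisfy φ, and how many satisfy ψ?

For Diamond Box p:
s: successors {s, t, v, w, y, z}; Box p there: s:F, t:F, v:F, w:T, y:F, z:F. ✓
t: successors {u, v, z}; Box p there: u:F, v:F, z:F. ✗
u: successors {u, v, w, y}; Box p there: u:F, v:F, w:T, y:F. ✓
v: successors {t, u, v, w, z}; Box p there: t:F, u:F, v:F, w:T, z:F. ✓
w: successors {x, z}; Box p there: x:T, z:F. ✓
x: successors {s, v, w, x, y}; Box p there: s:F, v:F, w:T, x:T, y:F. ✓
y: successors {u, w, y}; Box p there: u:F, w:T, y:F. ✓
z: successors {s, t, v, w, x, z}; Box p there: s:F, t:F, v:F, w:T, x:T, z:F. ✓
— 7 worlds.
For Diamond Box not p:
s: successors {s, t, v, w, y, z}; Box not p there: s:F, t:F, v:F, w:F, y:F, z:F. ✗
t: successors {u, v, z}; Box not p there: u:F, v:F, z:F. ✗
u: successors {u, v, w, y}; Box not p there: u:F, v:F, w:F, y:F. ✗
v: successors {t, u, v, w, z}; Box not p there: t:F, u:F, v:F, w:F, z:F. ✗
w: successors {x, z}; Box not p there: x:F, z:F. ✗
x: successors {s, v, w, x, y}; Box not p there: s:F, v:F, w:F, x:F, y:F. ✗
y: successors {u, w, y}; Box not p there: u:F, w:F, y:F. ✗
z: successors {s, t, v, w, x, z}; Box not p there: s:F, t:F, v:F, w:F, x:F, z:F. ✗
— 0 worlds.

7 and 0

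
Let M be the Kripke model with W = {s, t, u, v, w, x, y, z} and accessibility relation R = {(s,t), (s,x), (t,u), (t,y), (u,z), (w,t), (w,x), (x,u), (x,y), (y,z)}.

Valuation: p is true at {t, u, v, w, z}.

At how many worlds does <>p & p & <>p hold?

s: <>p & p is F, <>p is T. ✗
t: <>p & p is T, <>p is T. ✓
u: <>p & p is T, <>p is T. ✓
v: <>p & p is F, <>p is F. ✗
w: <>p & p is T, <>p is T. ✓
x: <>p & p is F, <>p is T. ✗
y: <>p & p is F, <>p is T. ✗
z: <>p & p is F, <>p is F. ✗
Satisfying worlds: {t, u, w}.

3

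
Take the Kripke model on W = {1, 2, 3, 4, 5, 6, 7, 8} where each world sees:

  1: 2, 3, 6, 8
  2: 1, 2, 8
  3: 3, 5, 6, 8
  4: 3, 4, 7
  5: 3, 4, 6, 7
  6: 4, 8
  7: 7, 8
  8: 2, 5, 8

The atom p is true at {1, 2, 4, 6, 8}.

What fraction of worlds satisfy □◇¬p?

1: successors {2, 3, 6, 8}; ◇¬p there: 2:F, 3:T, 6:F, 8:T. ✗
2: successors {1, 2, 8}; ◇¬p there: 1:T, 2:F, 8:T. ✗
3: successors {3, 5, 6, 8}; ◇¬p there: 3:T, 5:T, 6:F, 8:T. ✗
4: successors {3, 4, 7}; ◇¬p there: 3:T, 4:T, 7:T. ✓
5: successors {3, 4, 6, 7}; ◇¬p there: 3:T, 4:T, 6:F, 7:T. ✗
6: successors {4, 8}; ◇¬p there: 4:T, 8:T. ✓
7: successors {7, 8}; ◇¬p there: 7:T, 8:T. ✓
8: successors {2, 5, 8}; ◇¬p there: 2:F, 5:T, 8:T. ✗
That's 3 of 8 worlds, so 3/8.

3/8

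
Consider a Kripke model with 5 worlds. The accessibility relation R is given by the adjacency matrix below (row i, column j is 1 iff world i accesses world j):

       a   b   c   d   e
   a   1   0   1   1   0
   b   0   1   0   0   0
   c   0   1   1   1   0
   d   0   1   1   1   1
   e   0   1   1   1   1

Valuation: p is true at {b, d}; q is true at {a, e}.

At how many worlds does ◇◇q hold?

4

a: successors {a, c, d}; ◇q there: a:T, c:F, d:T. ✓
b: successors {b}; ◇q there: b:F. ✗
c: successors {b, c, d}; ◇q there: b:F, c:F, d:T. ✓
d: successors {b, c, d, e}; ◇q there: b:F, c:F, d:T, e:T. ✓
e: successors {b, c, d, e}; ◇q there: b:F, c:F, d:T, e:T. ✓
Satisfying worlds: {a, c, d, e}.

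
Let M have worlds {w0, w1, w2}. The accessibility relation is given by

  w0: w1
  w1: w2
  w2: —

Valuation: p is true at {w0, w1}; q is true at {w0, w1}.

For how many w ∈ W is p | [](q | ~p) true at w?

w0: p is T, [](q | ~p) is T. ✓
w1: p is T, [](q | ~p) is T. ✓
w2: p is F, [](q | ~p) is T. ✓
Satisfying worlds: {w0, w1, w2}.

3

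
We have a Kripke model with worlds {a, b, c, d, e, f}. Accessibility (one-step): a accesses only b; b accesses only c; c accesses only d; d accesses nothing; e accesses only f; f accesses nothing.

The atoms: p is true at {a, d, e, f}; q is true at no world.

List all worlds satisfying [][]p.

{b, c, d, e, f}

a: successors {b}; []p there: b:F. ✗
b: successors {c}; []p there: c:T. ✓
c: successors {d}; []p there: d:T. ✓
d: no successors, so [][]p holds vacuously. ✓
e: successors {f}; []p there: f:T. ✓
f: no successors, so [][]p holds vacuously. ✓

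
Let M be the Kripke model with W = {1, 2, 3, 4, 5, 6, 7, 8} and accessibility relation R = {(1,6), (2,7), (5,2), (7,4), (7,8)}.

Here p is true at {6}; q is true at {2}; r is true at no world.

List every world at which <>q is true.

{5}

1: successors {6}; q there: 6:F. ✗
2: successors {7}; q there: 7:F. ✗
3: no successors, so <>q fails. ✗
4: no successors, so <>q fails. ✗
5: successors {2}; q there: 2:T. ✓
6: no successors, so <>q fails. ✗
7: successors {4, 8}; q there: 4:F, 8:F. ✗
8: no successors, so <>q fails. ✗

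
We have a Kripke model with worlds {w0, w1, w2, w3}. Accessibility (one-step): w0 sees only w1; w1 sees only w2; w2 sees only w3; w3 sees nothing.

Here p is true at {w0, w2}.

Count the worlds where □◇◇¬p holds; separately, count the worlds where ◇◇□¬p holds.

2 and 2

For □◇◇¬p:
w0: successors {w1}; ◇◇¬p there: w1:T. ✓
w1: successors {w2}; ◇◇¬p there: w2:F. ✗
w2: successors {w3}; ◇◇¬p there: w3:F. ✗
w3: no successors, so □◇◇¬p holds vacuously. ✓
— 2 worlds.
For ◇◇□¬p:
w0: successors {w1}; ◇□¬p there: w1:T. ✓
w1: successors {w2}; ◇□¬p there: w2:T. ✓
w2: successors {w3}; ◇□¬p there: w3:F. ✗
w3: no successors, so ◇◇□¬p fails. ✗
— 2 worlds.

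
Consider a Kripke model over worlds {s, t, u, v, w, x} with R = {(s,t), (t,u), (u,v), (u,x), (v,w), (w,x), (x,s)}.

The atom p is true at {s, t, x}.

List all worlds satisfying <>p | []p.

s: <>p is T, []p is T. ✓
t: <>p is F, []p is F. ✗
u: <>p is T, []p is F. ✓
v: <>p is F, []p is F. ✗
w: <>p is T, []p is T. ✓
x: <>p is T, []p is T. ✓

{s, u, w, x}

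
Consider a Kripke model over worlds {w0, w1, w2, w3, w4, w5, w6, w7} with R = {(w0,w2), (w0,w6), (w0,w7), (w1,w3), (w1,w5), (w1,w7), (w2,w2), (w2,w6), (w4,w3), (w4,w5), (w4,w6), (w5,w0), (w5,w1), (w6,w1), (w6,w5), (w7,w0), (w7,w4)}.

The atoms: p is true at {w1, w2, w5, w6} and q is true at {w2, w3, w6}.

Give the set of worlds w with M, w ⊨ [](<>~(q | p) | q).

{w0, w1, w2, w3, w4, w5, w6}

w0: successors {w2, w6, w7}; <>~(q | p) | q there: w2:T, w6:T, w7:T. ✓
w1: successors {w3, w5, w7}; <>~(q | p) | q there: w3:T, w5:T, w7:T. ✓
w2: successors {w2, w6}; <>~(q | p) | q there: w2:T, w6:T. ✓
w3: no successors, so [](<>~(q | p) | q) holds vacuously. ✓
w4: successors {w3, w5, w6}; <>~(q | p) | q there: w3:T, w5:T, w6:T. ✓
w5: successors {w0, w1}; <>~(q | p) | q there: w0:T, w1:T. ✓
w6: successors {w1, w5}; <>~(q | p) | q there: w1:T, w5:T. ✓
w7: successors {w0, w4}; <>~(q | p) | q there: w0:T, w4:F. ✗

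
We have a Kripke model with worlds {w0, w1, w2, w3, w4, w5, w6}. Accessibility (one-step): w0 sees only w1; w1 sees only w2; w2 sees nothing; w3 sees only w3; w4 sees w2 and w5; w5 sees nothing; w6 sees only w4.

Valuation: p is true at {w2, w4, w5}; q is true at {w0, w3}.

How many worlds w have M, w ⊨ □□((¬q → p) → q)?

5

w0: successors {w1}; □((¬q → p) → q) there: w1:F. ✗
w1: successors {w2}; □((¬q → p) → q) there: w2:T. ✓
w2: no successors, so □□((¬q → p) → q) holds vacuously. ✓
w3: successors {w3}; □((¬q → p) → q) there: w3:T. ✓
w4: successors {w2, w5}; □((¬q → p) → q) there: w2:T, w5:T. ✓
w5: no successors, so □□((¬q → p) → q) holds vacuously. ✓
w6: successors {w4}; □((¬q → p) → q) there: w4:F. ✗
Satisfying worlds: {w1, w2, w3, w4, w5}.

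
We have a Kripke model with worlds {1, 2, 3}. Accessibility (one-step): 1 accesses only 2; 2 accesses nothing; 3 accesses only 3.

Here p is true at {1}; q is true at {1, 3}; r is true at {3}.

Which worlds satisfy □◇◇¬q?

1: successors {2}; ◇◇¬q there: 2:F. ✗
2: no successors, so □◇◇¬q holds vacuously. ✓
3: successors {3}; ◇◇¬q there: 3:F. ✗

{2}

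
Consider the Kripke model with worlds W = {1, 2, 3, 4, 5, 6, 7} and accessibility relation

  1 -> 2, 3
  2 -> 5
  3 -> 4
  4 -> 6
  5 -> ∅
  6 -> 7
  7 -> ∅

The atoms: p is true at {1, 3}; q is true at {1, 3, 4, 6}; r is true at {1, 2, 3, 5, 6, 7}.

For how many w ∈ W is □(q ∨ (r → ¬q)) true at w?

7

1: successors {2, 3}; q ∨ (r → ¬q) there: 2:T, 3:T. ✓
2: successors {5}; q ∨ (r → ¬q) there: 5:T. ✓
3: successors {4}; q ∨ (r → ¬q) there: 4:T. ✓
4: successors {6}; q ∨ (r → ¬q) there: 6:T. ✓
5: no successors, so □(q ∨ (r → ¬q)) holds vacuously. ✓
6: successors {7}; q ∨ (r → ¬q) there: 7:T. ✓
7: no successors, so □(q ∨ (r → ¬q)) holds vacuously. ✓
Satisfying worlds: {1, 2, 3, 4, 5, 6, 7}.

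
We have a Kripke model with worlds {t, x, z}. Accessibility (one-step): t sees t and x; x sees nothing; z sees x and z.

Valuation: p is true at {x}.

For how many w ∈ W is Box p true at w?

t: successors {t, x}; p there: t:F, x:T. ✗
x: no successors, so Box p holds vacuously. ✓
z: successors {x, z}; p there: x:T, z:F. ✗
Satisfying worlds: {x}.

1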